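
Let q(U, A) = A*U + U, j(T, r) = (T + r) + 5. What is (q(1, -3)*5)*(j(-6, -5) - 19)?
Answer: 250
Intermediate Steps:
j(T, r) = 5 + T + r
q(U, A) = U + A*U
(q(1, -3)*5)*(j(-6, -5) - 19) = ((1*(1 - 3))*5)*((5 - 6 - 5) - 19) = ((1*(-2))*5)*(-6 - 19) = -2*5*(-25) = -10*(-25) = 250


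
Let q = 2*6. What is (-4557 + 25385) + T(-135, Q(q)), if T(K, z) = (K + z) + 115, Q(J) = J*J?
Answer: 20952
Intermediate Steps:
q = 12
Q(J) = J²
T(K, z) = 115 + K + z
(-4557 + 25385) + T(-135, Q(q)) = (-4557 + 25385) + (115 - 135 + 12²) = 20828 + (115 - 135 + 144) = 20828 + 124 = 20952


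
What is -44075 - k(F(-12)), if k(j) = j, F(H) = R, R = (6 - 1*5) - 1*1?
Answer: -44075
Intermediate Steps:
R = 0 (R = (6 - 5) - 1 = 1 - 1 = 0)
F(H) = 0
-44075 - k(F(-12)) = -44075 - 1*0 = -44075 + 0 = -44075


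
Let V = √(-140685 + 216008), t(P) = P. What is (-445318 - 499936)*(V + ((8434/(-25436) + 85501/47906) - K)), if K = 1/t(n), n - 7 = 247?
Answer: -26499934640226853/19344275129 - 945254*√75323 ≈ -2.6080e+8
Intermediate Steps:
n = 254 (n = 7 + 247 = 254)
K = 1/254 ≈ 0.0039370
V = √75323 ≈ 274.45
(-445318 - 499936)*(V + ((8434/(-25436) + 85501/47906) - K)) = (-445318 - 499936)*(√75323 + ((8434/(-25436) + 85501/47906) - 1*1/254)) = -945254*(√75323 + ((8434*(-1/25436) + 85501*(1/47906)) - 1/254)) = -945254*(√75323 + ((-4217/12718 + 85501/47906) - 1/254)) = -945254*(√75323 + (221345529/152317127 - 1/254)) = -945254*(√75323 + 56069447239/38688550258) = -945254*(56069447239/38688550258 + √75323) = -26499934640226853/19344275129 - 945254*√75323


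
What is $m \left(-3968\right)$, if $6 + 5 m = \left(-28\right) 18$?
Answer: $404736$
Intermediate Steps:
$m = -102$ ($m = - \frac{6}{5} + \frac{\left(-28\right) 18}{5} = - \frac{6}{5} + \frac{1}{5} \left(-504\right) = - \frac{6}{5} - \frac{504}{5} = -102$)
$m \left(-3968\right) = \left(-102\right) \left(-3968\right) = 404736$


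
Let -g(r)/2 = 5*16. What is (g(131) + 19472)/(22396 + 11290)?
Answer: 9656/16843 ≈ 0.57329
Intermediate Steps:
g(r) = -160 (g(r) = -10*16 = -2*80 = -160)
(g(131) + 19472)/(22396 + 11290) = (-160 + 19472)/(22396 + 11290) = 19312/33686 = 19312*(1/33686) = 9656/16843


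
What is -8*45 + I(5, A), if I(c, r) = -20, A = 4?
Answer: -380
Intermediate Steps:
-8*45 + I(5, A) = -8*45 - 20 = -360 - 20 = -380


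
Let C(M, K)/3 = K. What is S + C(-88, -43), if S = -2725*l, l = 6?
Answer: -16479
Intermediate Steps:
C(M, K) = 3*K
S = -16350 (S = -2725*6 = -16350)
S + C(-88, -43) = -16350 + 3*(-43) = -16350 - 129 = -16479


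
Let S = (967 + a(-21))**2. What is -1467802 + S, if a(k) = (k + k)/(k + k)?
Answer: -530778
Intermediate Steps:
a(k) = 1 (a(k) = (2*k)/((2*k)) = (2*k)*(1/(2*k)) = 1)
S = 937024 (S = (967 + 1)**2 = 968**2 = 937024)
-1467802 + S = -1467802 + 937024 = -530778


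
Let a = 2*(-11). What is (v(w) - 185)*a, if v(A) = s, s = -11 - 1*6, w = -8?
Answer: 4444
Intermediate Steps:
a = -22
s = -17 (s = -11 - 6 = -17)
v(A) = -17
(v(w) - 185)*a = (-17 - 185)*(-22) = -202*(-22) = 4444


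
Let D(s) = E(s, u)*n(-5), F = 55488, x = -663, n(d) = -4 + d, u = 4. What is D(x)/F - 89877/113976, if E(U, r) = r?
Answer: -17330549/21959376 ≈ -0.78921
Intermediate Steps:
D(s) = -36 (D(s) = 4*(-4 - 5) = 4*(-9) = -36)
D(x)/F - 89877/113976 = -36/55488 - 89877/113976 = -36*1/55488 - 89877*1/113976 = -3/4624 - 29959/37992 = -17330549/21959376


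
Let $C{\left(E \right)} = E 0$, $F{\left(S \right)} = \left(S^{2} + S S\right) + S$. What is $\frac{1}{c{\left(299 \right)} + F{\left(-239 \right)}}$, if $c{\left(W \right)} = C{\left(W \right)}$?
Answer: $\frac{1}{114003} \approx 8.7717 \cdot 10^{-6}$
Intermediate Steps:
$F{\left(S \right)} = S + 2 S^{2}$ ($F{\left(S \right)} = \left(S^{2} + S^{2}\right) + S = 2 S^{2} + S = S + 2 S^{2}$)
$C{\left(E \right)} = 0$
$c{\left(W \right)} = 0$
$\frac{1}{c{\left(299 \right)} + F{\left(-239 \right)}} = \frac{1}{0 - 239 \left(1 + 2 \left(-239\right)\right)} = \frac{1}{0 - 239 \left(1 - 478\right)} = \frac{1}{0 - -114003} = \frac{1}{0 + 114003} = \frac{1}{114003}$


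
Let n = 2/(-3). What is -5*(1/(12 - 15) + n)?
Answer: 5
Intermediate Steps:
n = -⅔ (n = 2*(-⅓) = -⅔ ≈ -0.66667)
-5*(1/(12 - 15) + n) = -5*(1/(12 - 15) - ⅔) = -5*(1/(-3) - ⅔) = -5*(-⅓ - ⅔) = -5*(-1) = 5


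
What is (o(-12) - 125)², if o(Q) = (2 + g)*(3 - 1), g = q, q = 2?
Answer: 13689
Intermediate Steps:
g = 2
o(Q) = 8 (o(Q) = (2 + 2)*(3 - 1) = 4*2 = 8)
(o(-12) - 125)² = (8 - 125)² = (-117)² = 13689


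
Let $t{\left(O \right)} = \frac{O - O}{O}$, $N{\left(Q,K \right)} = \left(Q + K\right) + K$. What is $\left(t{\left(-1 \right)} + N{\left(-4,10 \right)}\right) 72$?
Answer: $1152$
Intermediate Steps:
$N{\left(Q,K \right)} = Q + 2 K$ ($N{\left(Q,K \right)} = \left(K + Q\right) + K = Q + 2 K$)
$t{\left(O \right)} = 0$ ($t{\left(O \right)} = \frac{0}{O} = 0$)
$\left(t{\left(-1 \right)} + N{\left(-4,10 \right)}\right) 72 = \left(0 + \left(-4 + 2 \cdot 10\right)\right) 72 = \left(0 + \left(-4 + 20\right)\right) 72 = \left(0 + 16\right) 72 = 16 \cdot 72 = 1152$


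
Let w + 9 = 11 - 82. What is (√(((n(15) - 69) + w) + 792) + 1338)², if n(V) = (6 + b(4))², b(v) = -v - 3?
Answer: 1790888 + 5352*√161 ≈ 1.8588e+6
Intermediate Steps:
b(v) = -3 - v
w = -80 (w = -9 + (11 - 82) = -9 - 71 = -80)
n(V) = 1 (n(V) = (6 + (-3 - 1*4))² = (6 + (-3 - 4))² = (6 - 7)² = (-1)² = 1)
(√(((n(15) - 69) + w) + 792) + 1338)² = (√(((1 - 69) - 80) + 792) + 1338)² = (√((-68 - 80) + 792) + 1338)² = (√(-148 + 792) + 1338)² = (√644 + 1338)² = (2*√161 + 1338)² = (1338 + 2*√161)²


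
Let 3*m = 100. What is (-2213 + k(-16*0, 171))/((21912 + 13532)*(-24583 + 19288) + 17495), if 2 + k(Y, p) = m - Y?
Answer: 187/16085013 ≈ 1.1626e-5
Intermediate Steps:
m = 100/3 (m = (⅓)*100 = 100/3 ≈ 33.333)
k(Y, p) = 94/3 - Y (k(Y, p) = -2 + (100/3 - Y) = 94/3 - Y)
(-2213 + k(-16*0, 171))/((21912 + 13532)*(-24583 + 19288) + 17495) = (-2213 + (94/3 - (-16)*0))/((21912 + 13532)*(-24583 + 19288) + 17495) = (-2213 + (94/3 - 1*0))/(35444*(-5295) + 17495) = (-2213 + (94/3 + 0))/(-187675980 + 17495) = (-2213 + 94/3)/(-187658485) = -6545/3*(-1/187658485) = 187/16085013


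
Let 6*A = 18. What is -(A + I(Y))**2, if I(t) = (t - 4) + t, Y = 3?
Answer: -25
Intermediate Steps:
A = 3 (A = (1/6)*18 = 3)
I(t) = -4 + 2*t (I(t) = (-4 + t) + t = -4 + 2*t)
-(A + I(Y))**2 = -(3 + (-4 + 2*3))**2 = -(3 + (-4 + 6))**2 = -(3 + 2)**2 = -1*5**2 = -1*25 = -25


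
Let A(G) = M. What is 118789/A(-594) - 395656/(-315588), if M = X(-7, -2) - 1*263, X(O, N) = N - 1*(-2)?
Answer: -9346081351/20749911 ≈ -450.42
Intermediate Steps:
X(O, N) = 2 + N (X(O, N) = N + 2 = 2 + N)
M = -263 (M = (2 - 2) - 1*263 = 0 - 263 = -263)
A(G) = -263
118789/A(-594) - 395656/(-315588) = 118789/(-263) - 395656/(-315588) = 118789*(-1/263) - 395656*(-1/315588) = -118789/263 + 98914/78897 = -9346081351/20749911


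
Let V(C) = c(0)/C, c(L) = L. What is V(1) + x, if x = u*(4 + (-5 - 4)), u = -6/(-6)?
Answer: -5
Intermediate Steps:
u = 1 (u = -6*(-⅙) = 1)
V(C) = 0 (V(C) = 0/C = 0)
x = -5 (x = 1*(4 + (-5 - 4)) = 1*(4 - 9) = 1*(-5) = -5)
V(1) + x = 0 - 5 = -5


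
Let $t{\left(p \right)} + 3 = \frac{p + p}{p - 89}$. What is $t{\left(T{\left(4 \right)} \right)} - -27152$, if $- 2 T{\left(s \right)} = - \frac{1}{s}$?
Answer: $\frac{19302937}{711} \approx 27149.0$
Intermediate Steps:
$T{\left(s \right)} = \frac{1}{2 s}$ ($T{\left(s \right)} = - \frac{\left(-1\right) \frac{1}{s}}{2} = \frac{1}{2 s}$)
$t{\left(p \right)} = -3 + \frac{2 p}{-89 + p}$ ($t{\left(p \right)} = -3 + \frac{p + p}{p - 89} = -3 + \frac{2 p}{-89 + p}$)
$t{\left(T{\left(4 \right)} \right)} - -27152 = \frac{267 - \frac{1}{2 \cdot 4}}{-89 + \frac{1}{2 \cdot 4}} - -27152 = \frac{267 - \frac{1}{2} \cdot \frac{1}{4}}{-89 + \frac{1}{2} \cdot \frac{1}{4}} + 27152 = \frac{267 - \frac{1}{8}}{-89 + \frac{1}{8}} + 27152 = \frac{267 - \frac{1}{8}}{- \frac{711}{8}} + 27152 = \left(- \frac{8}{711}\right) \frac{2135}{8} + 27152 = - \frac{2135}{711} + 27152 = \frac{19302937}{711}$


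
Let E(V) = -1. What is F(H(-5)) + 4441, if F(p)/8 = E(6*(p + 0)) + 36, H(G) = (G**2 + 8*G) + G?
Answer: 4721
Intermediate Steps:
H(G) = G**2 + 9*G
F(p) = 280 (F(p) = 8*(-1 + 36) = 8*35 = 280)
F(H(-5)) + 4441 = 280 + 4441 = 4721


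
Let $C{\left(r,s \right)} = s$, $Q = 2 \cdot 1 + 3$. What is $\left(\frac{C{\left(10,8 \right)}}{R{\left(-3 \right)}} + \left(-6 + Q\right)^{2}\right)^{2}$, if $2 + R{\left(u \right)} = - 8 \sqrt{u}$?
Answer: $\frac{3 \left(- 8 \sqrt{3} + 13 i\right)}{8 \sqrt{3} + 47 i} \approx 0.52353 + 1.0388 i$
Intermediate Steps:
$Q = 5$ ($Q = 2 + 3 = 5$)
$R{\left(u \right)} = -2 - 8 \sqrt{u}$
$\left(\frac{C{\left(10,8 \right)}}{R{\left(-3 \right)}} + \left(-6 + Q\right)^{2}\right)^{2} = \left(\frac{8}{-2 - 8 \sqrt{-3}} + \left(-6 + 5\right)^{2}\right)^{2} = \left(\frac{8}{-2 - 8 i \sqrt{3}} + \left(-1\right)^{2}\right)^{2} = \left(\frac{8}{-2 - 8 i \sqrt{3}} + 1\right)^{2} = \left(1 + \frac{8}{-2 - 8 i \sqrt{3}}\right)^{2}$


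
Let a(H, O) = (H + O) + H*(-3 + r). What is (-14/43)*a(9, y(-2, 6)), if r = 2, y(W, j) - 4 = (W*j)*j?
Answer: 952/43 ≈ 22.140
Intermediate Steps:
y(W, j) = 4 + W*j**2 (y(W, j) = 4 + (W*j)*j = 4 + W*j**2)
a(H, O) = O (a(H, O) = (H + O) + H*(-3 + 2) = (H + O) + H*(-1) = (H + O) - H = O)
(-14/43)*a(9, y(-2, 6)) = (-14/43)*(4 - 2*6**2) = (-14*1/43)*(4 - 2*36) = -14*(4 - 72)/43 = -14/43*(-68) = 952/43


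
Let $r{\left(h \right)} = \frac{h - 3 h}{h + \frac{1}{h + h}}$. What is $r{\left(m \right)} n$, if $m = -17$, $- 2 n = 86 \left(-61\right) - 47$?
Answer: $- \frac{3059354}{579} \approx -5283.9$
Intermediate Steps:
$n = \frac{5293}{2}$ ($n = - \frac{86 \left(-61\right) - 47}{2} = - \frac{-5246 - 47}{2} = \left(- \frac{1}{2}\right) \left(-5293\right) = \frac{5293}{2} \approx 2646.5$)
$r{\left(h \right)} = - \frac{2 h}{h + \frac{1}{2 h}}$ ($r{\left(h \right)} = \frac{\left(-2\right) h}{h + \frac{1}{2 h}} = - \frac{2 h}{h + \frac{1}{2 h}}$)
$r{\left(m \right)} n = - \frac{4 \left(-17\right)^{2}}{1 + 2 \left(-17\right)^{2}} \cdot \frac{5293}{2} = \left(-4\right) 289 \frac{1}{1 + 2 \cdot 289} \cdot \frac{5293}{2} = \left(-4\right) 289 \frac{1}{1 + 578} \cdot \frac{5293}{2} = \left(-4\right) 289 \cdot \frac{1}{579} \cdot \frac{5293}{2} = \left(- \frac{1156}{579}\right) \frac{5293}{2} = - \frac{3059354}{579}$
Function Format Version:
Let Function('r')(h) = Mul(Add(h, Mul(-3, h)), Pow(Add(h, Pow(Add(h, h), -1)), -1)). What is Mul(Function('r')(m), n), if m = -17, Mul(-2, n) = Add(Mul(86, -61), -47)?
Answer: Rational(-3059354, 579) ≈ -5283.9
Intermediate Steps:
n = Rational(5293, 2) (n = Mul(Rational(-1, 2), Add(Mul(86, -61), -47)) = Mul(Rational(-1, 2), Add(-5246, -47)) = Mul(Rational(-1, 2), -5293) = Rational(5293, 2) ≈ 2646.5)
Function('r')(h) = Mul(-2, h, Pow(Add(h, Mul(Rational(1, 2), Pow(h, -1))), -1)) (Function('r')(h) = Mul(Mul(-2, h), Pow(Add(h, Pow(Mul(2, h), -1)), -1)) = Mul(Mul(-2, h), Pow(Add(h, Mul(Rational(1, 2), Pow(h, -1))), -1)) = Mul(-2, h, Pow(Add(h, Mul(Rational(1, 2), Pow(h, -1))), -1)))
Mul(Function('r')(m), n) = Mul(Mul(-4, Pow(-17, 2), Pow(Add(1, Mul(2, Pow(-17, 2))), -1)), Rational(5293, 2)) = Mul(Mul(-4, 289, Pow(Add(1, Mul(2, 289)), -1)), Rational(5293, 2)) = Mul(Mul(-4, 289, Pow(Add(1, 578), -1)), Rational(5293, 2)) = Mul(Mul(-4, 289, Pow(579, -1)), Rational(5293, 2)) = Mul(Mul(-4, 289, Rational(1, 579)), Rational(5293, 2)) = Mul(Rational(-1156, 579), Rational(5293, 2)) = Rational(-3059354, 579)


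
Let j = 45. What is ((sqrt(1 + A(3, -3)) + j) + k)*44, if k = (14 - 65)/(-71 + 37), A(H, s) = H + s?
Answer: 2090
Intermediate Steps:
k = 3/2 (k = -51/(-34) = -51*(-1/34) = 3/2 ≈ 1.5000)
((sqrt(1 + A(3, -3)) + j) + k)*44 = ((sqrt(1 + (3 - 3)) + 45) + 3/2)*44 = ((sqrt(1 + 0) + 45) + 3/2)*44 = ((sqrt(1) + 45) + 3/2)*44 = ((1 + 45) + 3/2)*44 = (46 + 3/2)*44 = (95/2)*44 = 2090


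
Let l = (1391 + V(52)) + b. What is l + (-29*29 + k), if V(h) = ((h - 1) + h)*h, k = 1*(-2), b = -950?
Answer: 4954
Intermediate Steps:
k = -2
V(h) = h*(-1 + 2*h) (V(h) = ((-1 + h) + h)*h = (-1 + 2*h)*h = h*(-1 + 2*h))
l = 5797 (l = (1391 + 52*(-1 + 2*52)) - 950 = (1391 + 52*(-1 + 104)) - 950 = (1391 + 52*103) - 950 = (1391 + 5356) - 950 = 6747 - 950 = 5797)
l + (-29*29 + k) = 5797 + (-29*29 - 2) = 5797 + (-841 - 2) = 5797 - 843 = 4954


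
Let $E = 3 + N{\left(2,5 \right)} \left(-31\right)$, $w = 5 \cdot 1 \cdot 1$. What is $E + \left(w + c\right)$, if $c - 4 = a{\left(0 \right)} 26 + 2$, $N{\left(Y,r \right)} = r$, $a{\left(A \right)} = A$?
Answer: $-141$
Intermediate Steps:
$w = 5$ ($w = 5 \cdot 1 = 5$)
$c = 6$ ($c = 4 + \left(0 \cdot 26 + 2\right) = 4 + \left(0 + 2\right) = 4 + 2 = 6$)
$E = -152$ ($E = 3 + 5 \left(-31\right) = 3 - 155 = -152$)
$E + \left(w + c\right) = -152 + \left(5 + 6\right) = -152 + 11 = -141$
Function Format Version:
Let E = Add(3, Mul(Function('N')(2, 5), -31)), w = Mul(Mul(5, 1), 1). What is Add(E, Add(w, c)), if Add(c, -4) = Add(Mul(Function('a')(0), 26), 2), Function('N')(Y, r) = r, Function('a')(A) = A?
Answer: -141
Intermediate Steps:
w = 5 (w = Mul(5, 1) = 5)
c = 6 (c = Add(4, Add(Mul(0, 26), 2)) = Add(4, Add(0, 2)) = Add(4, 2) = 6)
E = -152 (E = Add(3, Mul(5, -31)) = Add(3, -155) = -152)
Add(E, Add(w, c)) = Add(-152, Add(5, 6)) = Add(-152, 11) = -141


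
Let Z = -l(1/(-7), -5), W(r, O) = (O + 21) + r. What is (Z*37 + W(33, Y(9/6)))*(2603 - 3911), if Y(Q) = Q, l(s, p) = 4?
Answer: 120990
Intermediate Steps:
W(r, O) = 21 + O + r (W(r, O) = (21 + O) + r = 21 + O + r)
Z = -4 (Z = -1*4 = -4)
(Z*37 + W(33, Y(9/6)))*(2603 - 3911) = (-4*37 + (21 + 9/6 + 33))*(2603 - 3911) = (-148 + (21 + 9*(⅙) + 33))*(-1308) = (-148 + (21 + 3/2 + 33))*(-1308) = (-148 + 111/2)*(-1308) = -185/2*(-1308) = 120990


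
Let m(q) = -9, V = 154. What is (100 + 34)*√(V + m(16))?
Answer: 134*√145 ≈ 1613.6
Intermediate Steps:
(100 + 34)*√(V + m(16)) = (100 + 34)*√(154 - 9) = 134*√145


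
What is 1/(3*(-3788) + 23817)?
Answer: 1/12453 ≈ 8.0302e-5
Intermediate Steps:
1/(3*(-3788) + 23817) = 1/(-11364 + 23817) = 1/12453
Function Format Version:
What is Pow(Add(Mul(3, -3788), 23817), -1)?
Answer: Rational(1, 12453) ≈ 8.0302e-5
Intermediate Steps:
Pow(Add(Mul(3, -3788), 23817), -1) = Pow(Add(-11364, 23817), -1) = Pow(12453, -1) = Rational(1, 12453)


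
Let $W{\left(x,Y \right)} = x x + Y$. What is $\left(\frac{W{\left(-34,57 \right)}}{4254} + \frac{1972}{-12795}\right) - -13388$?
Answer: $\frac{80968337143}{6047770} \approx 13388.0$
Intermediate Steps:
$W{\left(x,Y \right)} = Y + x^{2}$ ($W{\left(x,Y \right)} = x^{2} + Y = Y + x^{2}$)
$\left(\frac{W{\left(-34,57 \right)}}{4254} + \frac{1972}{-12795}\right) - -13388 = \left(\frac{57 + \left(-34\right)^{2}}{4254} + \frac{1972}{-12795}\right) - -13388 = \left(\left(57 + 1156\right) \frac{1}{4254} + 1972 \left(- \frac{1}{12795}\right)\right) + 13388 = \left(1213 \cdot \frac{1}{4254} - \frac{1972}{12795}\right) + 13388 = \left(\frac{1213}{4254} - \frac{1972}{12795}\right) + 13388 = \frac{792383}{6047770} + 13388 = \frac{80968337143}{6047770}$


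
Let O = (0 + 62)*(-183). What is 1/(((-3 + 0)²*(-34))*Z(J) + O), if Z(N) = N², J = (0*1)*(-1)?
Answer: -1/11346 ≈ -8.8137e-5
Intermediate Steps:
J = 0 (J = 0*(-1) = 0)
O = -11346 (O = 62*(-183) = -11346)
1/(((-3 + 0)²*(-34))*Z(J) + O) = 1/(((-3 + 0)²*(-34))*0² - 11346) = 1/(((-3)²*(-34))*0 - 11346) = 1/((9*(-34))*0 - 11346) = 1/(-306*0 - 11346) = 1/(0 - 11346) = 1/(-11346) = -1/11346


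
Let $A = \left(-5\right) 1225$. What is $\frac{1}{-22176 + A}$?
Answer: $- \frac{1}{28301} \approx -3.5334 \cdot 10^{-5}$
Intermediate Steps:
$A = -6125$
$\frac{1}{-22176 + A} = \frac{1}{-22176 - 6125} = \frac{1}{-28301} = - \frac{1}{28301}$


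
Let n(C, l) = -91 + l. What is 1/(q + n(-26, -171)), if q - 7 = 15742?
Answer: 1/15487 ≈ 6.4570e-5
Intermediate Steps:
q = 15749 (q = 7 + 15742 = 15749)
1/(q + n(-26, -171)) = 1/(15749 + (-91 - 171)) = 1/(15749 - 262) = 1/15487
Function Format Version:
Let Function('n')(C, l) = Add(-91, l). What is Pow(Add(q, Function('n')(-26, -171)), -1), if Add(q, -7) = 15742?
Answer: Rational(1, 15487) ≈ 6.4570e-5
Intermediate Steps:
q = 15749 (q = Add(7, 15742) = 15749)
Pow(Add(q, Function('n')(-26, -171)), -1) = Pow(Add(15749, Add(-91, -171)), -1) = Pow(Add(15749, -262), -1) = Pow(15487, -1) = Rational(1, 15487)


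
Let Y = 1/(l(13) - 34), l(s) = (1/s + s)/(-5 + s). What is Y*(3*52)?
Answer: -2704/561 ≈ -4.8200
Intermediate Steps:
l(s) = (s + 1/s)/(-5 + s)
Y = -52/1683 (Y = 1/((1 + 13**2)/(13*(-5 + 13)) - 34) = 1/((1/13)*(1 + 169)/8 - 34) = 1/((1/13)*(1/8)*170 - 34) = 1/(85/52 - 34) = 1/(-1683/52) = -52/1683 ≈ -0.030897)
Y*(3*52) = -52*52/561 = -52/1683*156 = -2704/561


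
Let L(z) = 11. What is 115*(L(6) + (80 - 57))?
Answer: 3910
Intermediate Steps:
115*(L(6) + (80 - 57)) = 115*(11 + (80 - 57)) = 115*(11 + 23) = 115*34 = 3910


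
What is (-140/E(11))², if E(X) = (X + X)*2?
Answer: 1225/121 ≈ 10.124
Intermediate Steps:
E(X) = 4*X (E(X) = (2*X)*2 = 4*X)
(-140/E(11))² = (-140/(4*11))² = (-140/44)² = (-1*35/11)² = (-35/11)² = 1225/121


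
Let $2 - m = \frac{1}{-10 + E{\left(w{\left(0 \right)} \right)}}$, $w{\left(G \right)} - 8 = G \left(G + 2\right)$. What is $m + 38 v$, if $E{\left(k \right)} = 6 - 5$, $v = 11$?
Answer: $\frac{3781}{9} \approx 420.11$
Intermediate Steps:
$w{\left(G \right)} = 8 + G \left(2 + G\right)$ ($w{\left(G \right)} = 8 + G \left(G + 2\right) = 8 + G \left(2 + G\right)$)
$E{\left(k \right)} = 1$
$m = \frac{19}{9}$ ($m = 2 - \frac{1}{-10 + 1} = 2 - \frac{1}{-9} = 2 - - \frac{1}{9} = 2 + \frac{1}{9} = \frac{19}{9} \approx 2.1111$)
$m + 38 v = \frac{19}{9} + 38 \cdot 11 = \frac{19}{9} + 418 = \frac{3781}{9}$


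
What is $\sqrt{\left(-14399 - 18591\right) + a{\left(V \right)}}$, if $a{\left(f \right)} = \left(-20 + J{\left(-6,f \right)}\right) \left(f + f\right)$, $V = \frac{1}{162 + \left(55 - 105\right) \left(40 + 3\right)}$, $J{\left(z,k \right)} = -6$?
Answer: $\frac{i \sqrt{8148820449}}{497} \approx 181.63 i$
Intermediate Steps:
$V = - \frac{1}{1988}$ ($V = \frac{1}{162 - 2150} = \frac{1}{-1988} = - \frac{1}{1988} \approx -0.00050302$)
$a{\left(f \right)} = - 52 f$ ($a{\left(f \right)} = \left(-20 - 6\right) \left(f + f\right) = - 26 \cdot 2 f = - 52 f$)
$\sqrt{\left(-14399 - 18591\right) + a{\left(V \right)}} = \sqrt{\left(-14399 - 18591\right) - - \frac{13}{497}} = \sqrt{-32990 + \frac{13}{497}} = \sqrt{- \frac{16396017}{497}} = \frac{i \sqrt{8148820449}}{497}$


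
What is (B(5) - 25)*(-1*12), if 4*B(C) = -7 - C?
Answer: 336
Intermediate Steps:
B(C) = -7/4 - C/4 (B(C) = (-7 - C)/4 = -7/4 - C/4)
(B(5) - 25)*(-1*12) = ((-7/4 - 1/4*5) - 25)*(-1*12) = ((-7/4 - 5/4) - 25)*(-12) = (-3 - 25)*(-12) = -28*(-12) = 336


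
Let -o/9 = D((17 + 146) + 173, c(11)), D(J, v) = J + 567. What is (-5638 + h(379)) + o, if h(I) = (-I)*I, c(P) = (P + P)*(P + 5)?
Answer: -157406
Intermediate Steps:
c(P) = 2*P*(5 + P) (c(P) = (2*P)*(5 + P) = 2*P*(5 + P))
D(J, v) = 567 + J
o = -8127 (o = -9*(567 + ((17 + 146) + 173)) = -9*(567 + (163 + 173)) = -9*(567 + 336) = -9*903 = -8127)
h(I) = -I²
(-5638 + h(379)) + o = (-5638 - 1*379²) - 8127 = (-5638 - 1*143641) - 8127 = (-5638 - 143641) - 8127 = -149279 - 8127 = -157406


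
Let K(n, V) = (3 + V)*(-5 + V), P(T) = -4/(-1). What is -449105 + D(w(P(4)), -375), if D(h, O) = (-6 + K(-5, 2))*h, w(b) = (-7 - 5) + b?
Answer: -448937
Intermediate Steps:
P(T) = 4 (P(T) = -4*(-1) = 4)
K(n, V) = (-5 + V)*(3 + V)
w(b) = -12 + b
D(h, O) = -21*h (D(h, O) = (-6 + (-15 + 2² - 2*2))*h = (-6 + (-15 + 4 - 4))*h = (-6 - 15)*h = -21*h)
-449105 + D(w(P(4)), -375) = -449105 - 21*(-12 + 4) = -449105 - 21*(-8) = -449105 + 168 = -448937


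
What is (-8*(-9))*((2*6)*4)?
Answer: 3456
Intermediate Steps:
(-8*(-9))*((2*6)*4) = 72*(12*4) = 72*48 = 3456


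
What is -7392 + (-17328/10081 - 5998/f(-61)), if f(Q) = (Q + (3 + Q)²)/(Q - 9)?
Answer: -241960063580/33297543 ≈ -7266.6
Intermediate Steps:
f(Q) = (Q + (3 + Q)²)/(-9 + Q)
-7392 + (-17328/10081 - 5998/f(-61)) = -7392 + (-17328/10081 - 5998*(-9 - 61)/(-61 + (3 - 61)²)) = -7392 + (-17328*1/10081 - 5998*(-70/(-61 + (-58)²))) = -7392 + (-17328/10081 - 5998*(-70/(-61 + 3364))) = -7392 + (-17328/10081 - 5998/((-1/70*3303))) = -7392 + (-17328/10081 - 5998/(-3303/70)) = -7392 + (-17328/10081 - 5998*(-70/3303)) = -7392 + (-17328/10081 + 419860/3303) = -7392 + 4175374276/33297543 = -241960063580/33297543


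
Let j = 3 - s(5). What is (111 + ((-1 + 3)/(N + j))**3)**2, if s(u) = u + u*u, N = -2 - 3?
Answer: 206711169025/16777216 ≈ 12321.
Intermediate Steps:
N = -5
s(u) = u + u**2
j = -27 (j = 3 - 5*(1 + 5) = 3 - 5*6 = 3 - 1*30 = 3 - 30 = -27)
(111 + ((-1 + 3)/(N + j))**3)**2 = (111 + ((-1 + 3)/(-5 - 27))**3)**2 = (111 + (2/(-32))**3)**2 = (111 + (2*(-1/32))**3)**2 = (111 + (-1/16)**3)**2 = (111 - 1/4096)**2 = (454655/4096)**2 = 206711169025/16777216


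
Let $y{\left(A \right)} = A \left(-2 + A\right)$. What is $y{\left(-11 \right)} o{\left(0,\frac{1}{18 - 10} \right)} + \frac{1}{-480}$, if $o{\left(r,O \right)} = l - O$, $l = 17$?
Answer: $\frac{1158299}{480} \approx 2413.1$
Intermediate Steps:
$o{\left(r,O \right)} = 17 - O$
$y{\left(-11 \right)} o{\left(0,\frac{1}{18 - 10} \right)} + \frac{1}{-480} = - 11 \left(-2 - 11\right) \left(17 - \frac{1}{18 - 10}\right) + \frac{1}{-480} = \left(-11\right) \left(-13\right) \left(17 - \frac{1}{8}\right) - \frac{1}{480} = 143 \left(17 - \frac{1}{8}\right) - \frac{1}{480} = 143 \cdot \frac{135}{8} - \frac{1}{480} = \frac{19305}{8} - \frac{1}{480} = \frac{1158299}{480}$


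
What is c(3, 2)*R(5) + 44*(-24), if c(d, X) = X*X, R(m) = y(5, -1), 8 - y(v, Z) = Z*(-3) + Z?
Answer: -1032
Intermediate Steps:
y(v, Z) = 8 + 2*Z (y(v, Z) = 8 - (Z*(-3) + Z) = 8 - (-3*Z + Z) = 8 - (-2)*Z = 8 + 2*Z)
R(m) = 6 (R(m) = 8 + 2*(-1) = 8 - 2 = 6)
c(d, X) = X**2
c(3, 2)*R(5) + 44*(-24) = 2**2*6 + 44*(-24) = 4*6 - 1056 = 24 - 1056 = -1032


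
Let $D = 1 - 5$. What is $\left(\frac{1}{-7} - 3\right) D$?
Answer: $\frac{88}{7} \approx 12.571$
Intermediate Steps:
$D = -4$ ($D = 1 - 5 = -4$)
$\left(\frac{1}{-7} - 3\right) D = \left(\frac{1}{-7} - 3\right) \left(-4\right) = \left(- \frac{1}{7} - 3\right) \left(-4\right) = \left(- \frac{22}{7}\right) \left(-4\right) = \frac{88}{7}$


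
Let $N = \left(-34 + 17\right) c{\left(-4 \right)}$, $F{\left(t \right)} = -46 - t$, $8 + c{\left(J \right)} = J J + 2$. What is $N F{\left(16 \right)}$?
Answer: $10540$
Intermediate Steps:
$c{\left(J \right)} = -6 + J^{2}$ ($c{\left(J \right)} = -8 + \left(J J + 2\right) = -8 + \left(J^{2} + 2\right) = -8 + \left(2 + J^{2}\right) = -6 + J^{2}$)
$N = -170$ ($N = \left(-34 + 17\right) \left(-6 + \left(-4\right)^{2}\right) = - 17 \left(-6 + 16\right) = \left(-17\right) 10 = -170$)
$N F{\left(16 \right)} = - 170 \left(-46 - 16\right) = \left(-170\right) \left(-62\right) = 10540$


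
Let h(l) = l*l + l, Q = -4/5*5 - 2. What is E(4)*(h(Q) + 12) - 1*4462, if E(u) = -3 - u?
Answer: -4756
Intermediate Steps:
Q = -6 (Q = -4*⅕*5 - 2 = -⅘*5 - 2 = -4 - 2 = -6)
h(l) = l + l² (h(l) = l² + l = l + l²)
E(4)*(h(Q) + 12) - 1*4462 = (-3 - 1*4)*(-6*(1 - 6) + 12) - 1*4462 = (-3 - 4)*(-6*(-5) + 12) - 4462 = -7*(30 + 12) - 4462 = -7*42 - 4462 = -294 - 4462 = -4756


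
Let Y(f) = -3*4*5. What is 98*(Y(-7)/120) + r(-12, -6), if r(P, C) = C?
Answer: -55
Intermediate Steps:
Y(f) = -60 (Y(f) = -12*5 = -60)
98*(Y(-7)/120) + r(-12, -6) = 98*(-60/120) - 6 = 98*(-60*1/120) - 6 = 98*(-½) - 6 = -49 - 6 = -55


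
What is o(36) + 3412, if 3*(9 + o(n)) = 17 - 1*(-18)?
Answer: 10244/3 ≈ 3414.7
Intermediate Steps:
o(n) = 8/3 (o(n) = -9 + (17 - 1*(-18))/3 = -9 + (17 + 18)/3 = -9 + (⅓)*35 = -9 + 35/3 = 8/3)
o(36) + 3412 = 8/3 + 3412 = 10244/3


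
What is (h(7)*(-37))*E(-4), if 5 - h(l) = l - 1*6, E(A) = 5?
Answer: -740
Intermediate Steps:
h(l) = 11 - l (h(l) = 5 - (l - 1*6) = 5 - (l - 6) = 5 - (-6 + l) = 5 + (6 - l) = 11 - l)
(h(7)*(-37))*E(-4) = ((11 - 1*7)*(-37))*5 = ((11 - 7)*(-37))*5 = (4*(-37))*5 = -148*5 = -740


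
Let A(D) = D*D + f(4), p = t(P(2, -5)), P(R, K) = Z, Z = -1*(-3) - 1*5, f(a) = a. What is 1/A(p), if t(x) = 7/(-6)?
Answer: 36/193 ≈ 0.18653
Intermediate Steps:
Z = -2 (Z = 3 - 5 = -2)
P(R, K) = -2
t(x) = -7/6 (t(x) = 7*(-⅙) = -7/6)
p = -7/6 ≈ -1.1667
A(D) = 4 + D² (A(D) = D*D + 4 = D² + 4 = 4 + D²)
1/A(p) = 1/(4 + (-7/6)²) = 1/(4 + 49/36) = 1/(193/36) = 36/193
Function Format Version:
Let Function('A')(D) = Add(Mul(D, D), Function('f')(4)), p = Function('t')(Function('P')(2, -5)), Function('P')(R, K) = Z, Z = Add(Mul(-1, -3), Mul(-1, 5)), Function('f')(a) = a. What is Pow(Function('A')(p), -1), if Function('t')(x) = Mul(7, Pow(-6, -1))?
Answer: Rational(36, 193) ≈ 0.18653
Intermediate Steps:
Z = -2 (Z = Add(3, -5) = -2)
Function('P')(R, K) = -2
Function('t')(x) = Rational(-7, 6) (Function('t')(x) = Mul(7, Rational(-1, 6)) = Rational(-7, 6))
p = Rational(-7, 6) ≈ -1.1667
Function('A')(D) = Add(4, Pow(D, 2)) (Function('A')(D) = Add(Mul(D, D), 4) = Add(Pow(D, 2), 4) = Add(4, Pow(D, 2)))
Pow(Function('A')(p), -1) = Pow(Add(4, Pow(Rational(-7, 6), 2)), -1) = Pow(Add(4, Rational(49, 36)), -1) = Pow(Rational(193, 36), -1) = Rational(36, 193)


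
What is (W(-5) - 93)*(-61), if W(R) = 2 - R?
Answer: 5246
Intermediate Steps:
(W(-5) - 93)*(-61) = ((2 - 1*(-5)) - 93)*(-61) = ((2 + 5) - 93)*(-61) = (7 - 93)*(-61) = -86*(-61) = 5246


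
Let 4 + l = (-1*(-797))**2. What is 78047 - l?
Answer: -557158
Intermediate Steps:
l = 635205 (l = -4 + (-1*(-797))**2 = -4 + 797**2 = -4 + 635209 = 635205)
78047 - l = 78047 - 1*635205 = 78047 - 635205 = -557158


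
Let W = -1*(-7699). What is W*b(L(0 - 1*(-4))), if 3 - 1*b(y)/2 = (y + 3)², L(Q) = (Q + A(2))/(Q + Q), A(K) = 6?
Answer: -1855459/8 ≈ -2.3193e+5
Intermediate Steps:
L(Q) = (6 + Q)/(2*Q) (L(Q) = (Q + 6)/(Q + Q) = (6 + Q)/((2*Q)) = (6 + Q)*(1/(2*Q)) = (6 + Q)/(2*Q))
b(y) = 6 - 2*(3 + y)² (b(y) = 6 - 2*(y + 3)² = 6 - 2*(3 + y)²)
W = 7699
W*b(L(0 - 1*(-4))) = 7699*(6 - 2*(3 + (6 + (0 - 1*(-4)))/(2*(0 - 1*(-4))))²) = 7699*(6 - 2*(3 + (6 + (0 + 4))/(2*(0 + 4)))²) = 7699*(6 - 2*(3 + (½)*(6 + 4)/4)²) = 7699*(6 - 2*(3 + (½)*(¼)*10)²) = 7699*(6 - 2*(3 + 5/4)²) = 7699*(6 - 2*(17/4)²) = 7699*(6 - 2*289/16) = 7699*(6 - 289/8) = 7699*(-241/8) = -1855459/8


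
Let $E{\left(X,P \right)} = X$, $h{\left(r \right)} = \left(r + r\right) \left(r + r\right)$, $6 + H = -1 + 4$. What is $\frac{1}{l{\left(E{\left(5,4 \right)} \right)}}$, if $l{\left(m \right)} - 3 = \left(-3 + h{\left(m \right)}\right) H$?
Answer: $- \frac{1}{288} \approx -0.0034722$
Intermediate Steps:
$H = -3$ ($H = -6 + \left(-1 + 4\right) = -6 + 3 = -3$)
$h{\left(r \right)} = 4 r^{2}$ ($h{\left(r \right)} = 2 r 2 r = 4 r^{2}$)
$l{\left(m \right)} = 12 - 12 m^{2}$ ($l{\left(m \right)} = 3 + \left(-3 + 4 m^{2}\right) \left(-3\right) = 3 - \left(-9 + 12 m^{2}\right) = 12 - 12 m^{2}$)
$\frac{1}{l{\left(E{\left(5,4 \right)} \right)}} = \frac{1}{12 - 12 \cdot 5^{2}} = \frac{1}{12 - 300} = \frac{1}{-288} = - \frac{1}{288}$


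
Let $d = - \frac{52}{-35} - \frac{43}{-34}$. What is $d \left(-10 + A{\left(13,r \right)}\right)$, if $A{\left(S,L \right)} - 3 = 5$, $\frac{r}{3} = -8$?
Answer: $- \frac{3273}{595} \approx -5.5008$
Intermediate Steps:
$r = -24$ ($r = 3 \left(-8\right) = -24$)
$d = \frac{3273}{1190}$ ($d = \left(-52\right) \left(- \frac{1}{35}\right) - - \frac{43}{34} = \frac{52}{35} + \frac{43}{34} = \frac{3273}{1190} \approx 2.7504$)
$A{\left(S,L \right)} = 8$ ($A{\left(S,L \right)} = 3 + 5 = 8$)
$d \left(-10 + A{\left(13,r \right)}\right) = \frac{3273 \left(-10 + 8\right)}{1190} = \frac{3273}{1190} \left(-2\right) = - \frac{3273}{595}$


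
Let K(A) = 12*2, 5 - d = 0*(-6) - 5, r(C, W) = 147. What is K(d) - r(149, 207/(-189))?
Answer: -123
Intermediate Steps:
d = 10 (d = 5 - (0*(-6) - 5) = 5 - (0 - 5) = 5 - 1*(-5) = 5 + 5 = 10)
K(A) = 24
K(d) - r(149, 207/(-189)) = 24 - 1*147 = 24 - 147 = -123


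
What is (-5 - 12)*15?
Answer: -255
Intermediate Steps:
(-5 - 12)*15 = -17*15 = -255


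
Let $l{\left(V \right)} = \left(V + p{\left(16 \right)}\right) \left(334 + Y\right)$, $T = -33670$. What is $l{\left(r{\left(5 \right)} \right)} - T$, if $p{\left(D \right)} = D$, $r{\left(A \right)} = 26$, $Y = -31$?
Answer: $46396$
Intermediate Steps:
$l{\left(V \right)} = 4848 + 303 V$ ($l{\left(V \right)} = \left(V + 16\right) \left(334 - 31\right) = \left(16 + V\right) 303 = 4848 + 303 V$)
$l{\left(r{\left(5 \right)} \right)} - T = \left(4848 + 303 \cdot 26\right) - -33670 = \left(4848 + 7878\right) + 33670 = 12726 + 33670 = 46396$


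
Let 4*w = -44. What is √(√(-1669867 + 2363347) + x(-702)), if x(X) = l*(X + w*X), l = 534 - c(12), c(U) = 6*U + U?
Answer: √(3159000 + 2*√173370) ≈ 1777.6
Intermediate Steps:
c(U) = 7*U
w = -11 (w = (¼)*(-44) = -11)
l = 450 (l = 534 - 7*12 = 534 - 1*84 = 534 - 84 = 450)
x(X) = -4500*X (x(X) = 450*(X - 11*X) = 450*(-10*X) = -4500*X)
√(√(-1669867 + 2363347) + x(-702)) = √(√(-1669867 + 2363347) - 4500*(-702)) = √(√693480 + 3159000) = √(2*√173370 + 3159000) = √(3159000 + 2*√173370)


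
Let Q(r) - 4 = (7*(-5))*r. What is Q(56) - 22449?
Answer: -24405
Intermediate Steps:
Q(r) = 4 - 35*r (Q(r) = 4 + (7*(-5))*r = 4 - 35*r)
Q(56) - 22449 = (4 - 35*56) - 22449 = (4 - 1960) - 22449 = -1956 - 22449 = -24405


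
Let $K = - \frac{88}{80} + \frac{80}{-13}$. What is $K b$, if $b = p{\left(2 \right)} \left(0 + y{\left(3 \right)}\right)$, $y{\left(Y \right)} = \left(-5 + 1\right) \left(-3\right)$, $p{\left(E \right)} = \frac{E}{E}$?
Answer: $- \frac{5658}{65} \approx -87.046$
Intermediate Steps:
$p{\left(E \right)} = 1$
$y{\left(Y \right)} = 12$ ($y{\left(Y \right)} = \left(-4\right) \left(-3\right) = 12$)
$K = - \frac{943}{130}$ ($K = \left(-88\right) \frac{1}{80} + 80 \left(- \frac{1}{13}\right) = - \frac{11}{10} - \frac{80}{13} = - \frac{943}{130} \approx -7.2538$)
$b = 12$ ($b = 1 \left(0 + 12\right) = 1 \cdot 12 = 12$)
$K b = \left(- \frac{943}{130}\right) 12 = - \frac{5658}{65}$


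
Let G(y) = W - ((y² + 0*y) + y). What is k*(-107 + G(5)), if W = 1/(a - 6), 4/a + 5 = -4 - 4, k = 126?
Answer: -708561/41 ≈ -17282.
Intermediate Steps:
a = -4/13 (a = 4/(-5 + (-4 - 4)) = 4/(-5 - 8) = 4/(-13) = 4*(-1/13) = -4/13 ≈ -0.30769)
W = -13/82 (W = 1/(-4/13 - 6) = 1/(-82/13) = -13/82 ≈ -0.15854)
G(y) = -13/82 - y - y² (G(y) = -13/82 - ((y² + 0*y) + y) = -13/82 - ((y² + 0) + y) = -13/82 - (y² + y) = -13/82 - (y + y²) = -13/82 + (-y - y²) = -13/82 - y - y²)
k*(-107 + G(5)) = 126*(-107 + (-13/82 - 1*5 - 1*5²)) = 126*(-107 + (-13/82 - 5 - 1*25)) = 126*(-107 + (-13/82 - 5 - 25)) = 126*(-107 - 2473/82) = 126*(-11247/82) = -708561/41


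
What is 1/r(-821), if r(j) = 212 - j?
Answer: 1/1033 ≈ 0.00096805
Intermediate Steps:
1/r(-821) = 1/(212 - 1*(-821)) = 1/(212 + 821) = 1/1033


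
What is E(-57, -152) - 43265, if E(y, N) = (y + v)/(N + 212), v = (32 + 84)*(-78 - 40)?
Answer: -521929/12 ≈ -43494.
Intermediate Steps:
v = -13688 (v = 116*(-118) = -13688)
E(y, N) = (-13688 + y)/(212 + N) (E(y, N) = (y - 13688)/(N + 212) = (-13688 + y)/(212 + N))
E(-57, -152) - 43265 = (-13688 - 57)/(212 - 152) - 43265 = -13745/60 - 43265 = (1/60)*(-13745) - 43265 = -2749/12 - 43265 = -521929/12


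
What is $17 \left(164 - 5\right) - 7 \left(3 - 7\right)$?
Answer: $2731$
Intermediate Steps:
$17 \left(164 - 5\right) - 7 \left(3 - 7\right) = 17 \cdot 159 - -28 = 2703 + 28 = 2731$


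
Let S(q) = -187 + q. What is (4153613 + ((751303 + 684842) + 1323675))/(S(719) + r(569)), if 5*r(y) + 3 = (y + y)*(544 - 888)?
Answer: -6913433/77763 ≈ -88.904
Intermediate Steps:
r(y) = -⅗ - 688*y/5 (r(y) = -⅗ + ((y + y)*(544 - 888))/5 = -⅗ + ((2*y)*(-344))/5 = -⅗ + (-688*y)/5 = -⅗ - 688*y/5)
(4153613 + ((751303 + 684842) + 1323675))/(S(719) + r(569)) = (4153613 + ((751303 + 684842) + 1323675))/((-187 + 719) + (-⅗ - 688/5*569)) = (4153613 + (1436145 + 1323675))/(532 + (-⅗ - 391472/5)) = (4153613 + 2759820)/(532 - 78295) = 6913433/(-77763) = 6913433*(-1/77763) = -6913433/77763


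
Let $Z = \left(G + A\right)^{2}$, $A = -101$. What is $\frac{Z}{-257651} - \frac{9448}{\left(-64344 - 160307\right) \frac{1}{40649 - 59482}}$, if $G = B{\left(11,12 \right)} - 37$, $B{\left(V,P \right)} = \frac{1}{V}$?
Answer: $- \frac{5547752360331003}{7003668130921} \approx -792.12$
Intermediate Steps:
$G = - \frac{406}{11}$ ($G = \frac{1}{11} - 37 = - \frac{406}{11} \approx -36.909$)
$Z = \frac{2301289}{121}$ ($Z = \left(- \frac{406}{11} - 101\right)^{2} = \left(- \frac{1517}{11}\right)^{2} = \frac{2301289}{121} \approx 19019.0$)
$\frac{Z}{-257651} - \frac{9448}{\left(-64344 - 160307\right) \frac{1}{40649 - 59482}} = \frac{2301289}{121 \left(-257651\right)} - \frac{9448}{\left(-64344 - 160307\right) \frac{1}{40649 - 59482}} = \frac{2301289}{121} \left(- \frac{1}{257651}\right) - \frac{9448}{\left(-224651\right) \frac{1}{-18833}} = - \frac{2301289}{31175771} - \frac{9448}{\left(-224651\right) \left(- \frac{1}{18833}\right)} = - \frac{2301289}{31175771} - \frac{9448}{\frac{224651}{18833}} = - \frac{2301289}{31175771} - \frac{177934184}{224651} = - \frac{5547752360331003}{7003668130921}$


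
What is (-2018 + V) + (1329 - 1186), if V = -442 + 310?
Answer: -2007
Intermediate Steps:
V = -132
(-2018 + V) + (1329 - 1186) = (-2018 - 132) + (1329 - 1186) = -2150 + 143 = -2007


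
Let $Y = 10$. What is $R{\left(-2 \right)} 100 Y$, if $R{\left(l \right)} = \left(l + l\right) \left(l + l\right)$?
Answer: $16000$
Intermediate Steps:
$R{\left(l \right)} = 4 l^{2}$ ($R{\left(l \right)} = 2 l 2 l = 4 l^{2}$)
$R{\left(-2 \right)} 100 Y = 4 \left(-2\right)^{2} \cdot 100 \cdot 10 = 4 \cdot 4 \cdot 100 \cdot 10 = 16 \cdot 100 \cdot 10 = 1600 \cdot 10 = 16000$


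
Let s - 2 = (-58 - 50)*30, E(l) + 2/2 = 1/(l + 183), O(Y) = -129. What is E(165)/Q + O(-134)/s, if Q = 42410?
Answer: 951373067/23894302920 ≈ 0.039816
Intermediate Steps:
E(l) = -1 + 1/(183 + l) (E(l) = -1 + 1/(l + 183) = -1 + 1/(183 + l))
s = -3238 (s = 2 + (-58 - 50)*30 = 2 - 108*30 = 2 - 3240 = -3238)
E(165)/Q + O(-134)/s = ((-182 - 1*165)/(183 + 165))/42410 - 129/(-3238) = ((-182 - 165)/348)*(1/42410) - 129*(-1/3238) = ((1/348)*(-347))*(1/42410) + 129/3238 = -347/348*1/42410 + 129/3238 = -347/14758680 + 129/3238 = 951373067/23894302920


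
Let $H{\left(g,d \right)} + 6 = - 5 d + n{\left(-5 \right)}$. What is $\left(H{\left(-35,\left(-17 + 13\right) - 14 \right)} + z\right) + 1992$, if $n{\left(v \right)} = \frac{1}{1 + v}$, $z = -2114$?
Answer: $- \frac{153}{4} \approx -38.25$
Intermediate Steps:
$H{\left(g,d \right)} = - \frac{25}{4} - 5 d$ ($H{\left(g,d \right)} = -6 - \left(- \frac{1}{1 - 5} + 5 d\right) = -6 - \left(\frac{1}{4} + 5 d\right) = - \frac{25}{4} - 5 d$)
$\left(H{\left(-35,\left(-17 + 13\right) - 14 \right)} + z\right) + 1992 = \left(\left(- \frac{25}{4} - 5 \left(\left(-17 + 13\right) - 14\right)\right) - 2114\right) + 1992 = \left(\left(- \frac{25}{4} - 5 \left(-4 - 14\right)\right) - 2114\right) + 1992 = \left(\left(- \frac{25}{4} - -90\right) - 2114\right) + 1992 = \left(\left(- \frac{25}{4} + 90\right) - 2114\right) + 1992 = \left(\frac{335}{4} - 2114\right) + 1992 = - \frac{8121}{4} + 1992 = - \frac{153}{4}$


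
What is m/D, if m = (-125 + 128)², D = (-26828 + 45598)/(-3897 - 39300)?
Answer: -388773/18770 ≈ -20.712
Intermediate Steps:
D = -18770/43197 (D = 18770/(-43197) = 18770*(-1/43197) = -18770/43197 ≈ -0.43452)
m = 9 (m = 3² = 9)
m/D = 9/(-18770/43197) = 9*(-43197/18770) = -388773/18770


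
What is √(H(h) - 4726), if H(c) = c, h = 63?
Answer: I*√4663 ≈ 68.286*I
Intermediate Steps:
√(H(h) - 4726) = √(63 - 4726) = √(-4663) = I*√4663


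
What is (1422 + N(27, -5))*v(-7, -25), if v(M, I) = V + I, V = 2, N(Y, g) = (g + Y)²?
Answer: -43838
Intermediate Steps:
N(Y, g) = (Y + g)²
v(M, I) = 2 + I
(1422 + N(27, -5))*v(-7, -25) = (1422 + (27 - 5)²)*(2 - 25) = (1422 + 22²)*(-23) = (1422 + 484)*(-23) = 1906*(-23) = -43838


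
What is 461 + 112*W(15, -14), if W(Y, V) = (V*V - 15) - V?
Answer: 22301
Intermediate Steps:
W(Y, V) = -15 + V**2 - V (W(Y, V) = (V**2 - 15) - V = (-15 + V**2) - V = -15 + V**2 - V)
461 + 112*W(15, -14) = 461 + 112*(-15 + (-14)**2 - 1*(-14)) = 461 + 112*(-15 + 196 + 14) = 461 + 112*195 = 461 + 21840 = 22301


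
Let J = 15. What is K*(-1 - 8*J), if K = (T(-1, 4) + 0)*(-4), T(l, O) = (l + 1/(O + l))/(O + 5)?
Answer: -968/27 ≈ -35.852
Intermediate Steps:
T(l, O) = (l + 1/(O + l))/(5 + O)
K = 8/27 (K = ((1 + (-1)² + 4*(-1))/(4² + 5*4 + 5*(-1) + 4*(-1)) + 0)*(-4) = ((1 + 1 - 4)/(16 + 20 - 5 - 4) + 0)*(-4) = (-2/27 + 0)*(-4) = -2/27*(-4) = 8/27 ≈ 0.29630)
K*(-1 - 8*J) = 8*(-1 - 8*15)/27 = 8*(-1 - 120)/27 = (8/27)*(-121) = -968/27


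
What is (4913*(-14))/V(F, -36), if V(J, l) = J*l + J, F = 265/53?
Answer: 9826/25 ≈ 393.04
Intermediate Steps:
F = 5 (F = 265*(1/53) = 5)
V(J, l) = J + J*l
(4913*(-14))/V(F, -36) = (4913*(-14))/((5*(1 - 36))) = -68782/(5*(-35)) = -68782/(-175) = -68782*(-1/175) = 9826/25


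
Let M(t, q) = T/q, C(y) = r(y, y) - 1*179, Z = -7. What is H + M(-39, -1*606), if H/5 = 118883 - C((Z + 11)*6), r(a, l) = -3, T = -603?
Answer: 120255851/202 ≈ 5.9533e+5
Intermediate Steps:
C(y) = -182 (C(y) = -3 - 1*179 = -3 - 179 = -182)
M(t, q) = -603/q
H = 595325 (H = 5*(118883 - 1*(-182)) = 5*(118883 + 182) = 5*119065 = 595325)
H + M(-39, -1*606) = 595325 - 603/((-1*606)) = 595325 - 603/(-606) = 595325 - 603*(-1/606) = 595325 + 201/202 = 120255851/202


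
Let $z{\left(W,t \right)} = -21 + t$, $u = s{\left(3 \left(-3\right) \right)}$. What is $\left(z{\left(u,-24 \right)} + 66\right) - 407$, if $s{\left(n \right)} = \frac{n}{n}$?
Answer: $-386$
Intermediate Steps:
$s{\left(n \right)} = 1$
$u = 1$
$\left(z{\left(u,-24 \right)} + 66\right) - 407 = \left(\left(-21 - 24\right) + 66\right) - 407 = \left(-45 + 66\right) - 407 = 21 - 407 = -386$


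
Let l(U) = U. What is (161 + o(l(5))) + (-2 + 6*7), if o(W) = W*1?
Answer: 206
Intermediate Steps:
o(W) = W
(161 + o(l(5))) + (-2 + 6*7) = (161 + 5) + (-2 + 6*7) = 166 + (-2 + 42) = 166 + 40 = 206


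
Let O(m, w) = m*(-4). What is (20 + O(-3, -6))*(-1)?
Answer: -32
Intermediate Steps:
O(m, w) = -4*m
(20 + O(-3, -6))*(-1) = (20 - 4*(-3))*(-1) = (20 + 12)*(-1) = 32*(-1) = -32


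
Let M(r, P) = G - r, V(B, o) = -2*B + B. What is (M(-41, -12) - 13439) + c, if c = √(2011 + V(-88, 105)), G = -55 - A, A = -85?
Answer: -13368 + √2099 ≈ -13322.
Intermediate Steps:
V(B, o) = -B
G = 30 (G = -55 - 1*(-85) = -55 + 85 = 30)
c = √2099 (c = √(2011 - 1*(-88)) = √(2011 + 88) = √2099 ≈ 45.815)
M(r, P) = 30 - r
(M(-41, -12) - 13439) + c = ((30 - 1*(-41)) - 13439) + √2099 = ((30 + 41) - 13439) + √2099 = (71 - 13439) + √2099 = -13368 + √2099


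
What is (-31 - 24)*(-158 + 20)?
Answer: 7590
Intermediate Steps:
(-31 - 24)*(-158 + 20) = -55*(-138) = 7590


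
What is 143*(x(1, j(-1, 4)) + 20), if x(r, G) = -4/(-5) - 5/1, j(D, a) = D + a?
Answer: 11297/5 ≈ 2259.4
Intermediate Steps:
x(r, G) = -21/5 (x(r, G) = -4*(-⅕) - 5*1 = ⅘ - 5 = -21/5)
143*(x(1, j(-1, 4)) + 20) = 143*(-21/5 + 20) = 143*(79/5) = 11297/5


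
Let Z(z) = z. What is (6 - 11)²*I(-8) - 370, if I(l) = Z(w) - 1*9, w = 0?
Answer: -595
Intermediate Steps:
I(l) = -9 (I(l) = 0 - 1*9 = 0 - 9 = -9)
(6 - 11)²*I(-8) - 370 = (6 - 11)²*(-9) - 370 = (-5)²*(-9) - 370 = 25*(-9) - 370 = -225 - 370 = -595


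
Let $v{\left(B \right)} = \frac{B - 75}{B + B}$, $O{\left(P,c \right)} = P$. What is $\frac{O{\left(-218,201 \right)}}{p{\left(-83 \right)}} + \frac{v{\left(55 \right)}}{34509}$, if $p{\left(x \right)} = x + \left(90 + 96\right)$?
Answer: $- \frac{82752788}{39098697} \approx -2.1165$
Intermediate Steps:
$p{\left(x \right)} = 186 + x$ ($p{\left(x \right)} = x + 186 = 186 + x$)
$v{\left(B \right)} = \frac{-75 + B}{2 B}$
$\frac{O{\left(-218,201 \right)}}{p{\left(-83 \right)}} + \frac{v{\left(55 \right)}}{34509} = - \frac{218}{186 - 83} + \frac{\frac{1}{2} \cdot \frac{1}{55} \left(-75 + 55\right)}{34509} = - \frac{218}{103} + \frac{1}{2} \cdot \frac{1}{55} \left(-20\right) \frac{1}{34509} = \left(-218\right) \frac{1}{103} - \frac{2}{379599} = - \frac{218}{103} - \frac{2}{379599} = - \frac{82752788}{39098697}$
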